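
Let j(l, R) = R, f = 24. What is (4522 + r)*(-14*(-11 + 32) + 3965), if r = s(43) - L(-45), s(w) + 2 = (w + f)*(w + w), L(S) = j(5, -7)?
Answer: 37770919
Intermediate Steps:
L(S) = -7
s(w) = -2 + 2*w*(24 + w) (s(w) = -2 + (w + 24)*(w + w) = -2 + (24 + w)*(2*w) = -2 + 2*w*(24 + w))
r = 5767 (r = (-2 + 2*43² + 48*43) - 1*(-7) = (-2 + 2*1849 + 2064) + 7 = (-2 + 3698 + 2064) + 7 = 5760 + 7 = 5767)
(4522 + r)*(-14*(-11 + 32) + 3965) = (4522 + 5767)*(-14*(-11 + 32) + 3965) = 10289*(-14*21 + 3965) = 10289*(-294 + 3965) = 10289*3671 = 37770919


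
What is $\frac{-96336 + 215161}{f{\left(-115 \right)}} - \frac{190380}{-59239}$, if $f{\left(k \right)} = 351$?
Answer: $\frac{7105897555}{20792889} \approx 341.75$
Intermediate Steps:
$\frac{-96336 + 215161}{f{\left(-115 \right)}} - \frac{190380}{-59239} = \frac{-96336 + 215161}{351} - \frac{190380}{-59239} = 118825 \cdot \frac{1}{351} - - \frac{190380}{59239} = \frac{118825}{351} + \frac{190380}{59239} = \frac{7105897555}{20792889}$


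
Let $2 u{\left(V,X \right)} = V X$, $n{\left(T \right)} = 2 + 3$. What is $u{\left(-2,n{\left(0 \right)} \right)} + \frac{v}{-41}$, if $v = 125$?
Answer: $- \frac{330}{41} \approx -8.0488$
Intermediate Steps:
$n{\left(T \right)} = 5$
$u{\left(V,X \right)} = \frac{V X}{2}$
$u{\left(-2,n{\left(0 \right)} \right)} + \frac{v}{-41} = \frac{1}{2} \left(-2\right) 5 + \frac{125}{-41} = -5 + 125 \left(- \frac{1}{41}\right) = -5 - \frac{125}{41} = - \frac{330}{41}$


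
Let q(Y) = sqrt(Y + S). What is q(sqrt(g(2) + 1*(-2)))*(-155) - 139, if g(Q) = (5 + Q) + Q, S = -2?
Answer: -139 - 155*sqrt(-2 + sqrt(7)) ≈ -263.56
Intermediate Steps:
g(Q) = 5 + 2*Q
q(Y) = sqrt(-2 + Y) (q(Y) = sqrt(Y - 2) = sqrt(-2 + Y))
q(sqrt(g(2) + 1*(-2)))*(-155) - 139 = sqrt(-2 + sqrt((5 + 2*2) + 1*(-2)))*(-155) - 139 = sqrt(-2 + sqrt((5 + 4) - 2))*(-155) - 139 = sqrt(-2 + sqrt(9 - 2))*(-155) - 139 = sqrt(-2 + sqrt(7))*(-155) - 139 = -155*sqrt(-2 + sqrt(7)) - 139 = -139 - 155*sqrt(-2 + sqrt(7))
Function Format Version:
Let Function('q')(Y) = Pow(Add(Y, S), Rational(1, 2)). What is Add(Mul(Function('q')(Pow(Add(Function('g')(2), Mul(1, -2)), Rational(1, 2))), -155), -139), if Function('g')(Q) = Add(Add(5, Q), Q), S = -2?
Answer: Add(-139, Mul(-155, Pow(Add(-2, Pow(7, Rational(1, 2))), Rational(1, 2)))) ≈ -263.56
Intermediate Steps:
Function('g')(Q) = Add(5, Mul(2, Q))
Function('q')(Y) = Pow(Add(-2, Y), Rational(1, 2)) (Function('q')(Y) = Pow(Add(Y, -2), Rational(1, 2)) = Pow(Add(-2, Y), Rational(1, 2)))
Add(Mul(Function('q')(Pow(Add(Function('g')(2), Mul(1, -2)), Rational(1, 2))), -155), -139) = Add(Mul(Pow(Add(-2, Pow(Add(Add(5, Mul(2, 2)), Mul(1, -2)), Rational(1, 2))), Rational(1, 2)), -155), -139) = Add(Mul(Pow(Add(-2, Pow(Add(Add(5, 4), -2), Rational(1, 2))), Rational(1, 2)), -155), -139) = Add(Mul(Pow(Add(-2, Pow(Add(9, -2), Rational(1, 2))), Rational(1, 2)), -155), -139) = Add(Mul(Pow(Add(-2, Pow(7, Rational(1, 2))), Rational(1, 2)), -155), -139) = Add(Mul(-155, Pow(Add(-2, Pow(7, Rational(1, 2))), Rational(1, 2))), -139) = Add(-139, Mul(-155, Pow(Add(-2, Pow(7, Rational(1, 2))), Rational(1, 2))))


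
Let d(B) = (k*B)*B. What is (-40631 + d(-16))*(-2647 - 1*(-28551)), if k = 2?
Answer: -1039242576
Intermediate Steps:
d(B) = 2*B² (d(B) = (2*B)*B = 2*B²)
(-40631 + d(-16))*(-2647 - 1*(-28551)) = (-40631 + 2*(-16)²)*(-2647 - 1*(-28551)) = (-40631 + 2*256)*(-2647 + 28551) = (-40631 + 512)*25904 = -40119*25904 = -1039242576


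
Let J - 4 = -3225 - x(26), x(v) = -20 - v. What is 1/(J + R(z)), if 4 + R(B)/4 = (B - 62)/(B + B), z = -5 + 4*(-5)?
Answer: -25/79601 ≈ -0.00031407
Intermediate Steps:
z = -25 (z = -5 - 20 = -25)
R(B) = -16 + 2*(-62 + B)/B (R(B) = -16 + 4*((B - 62)/(B + B)) = -16 + 4*((-62 + B)/((2*B))) = -16 + 4*((-62 + B)*(1/(2*B))) = -16 + 4*((-62 + B)/(2*B)) = -16 + 2*(-62 + B)/B)
J = -3175 (J = 4 + (-3225 - (-20 - 1*26)) = 4 + (-3225 - (-20 - 26)) = 4 + (-3225 - 1*(-46)) = 4 + (-3225 + 46) = 4 - 3179 = -3175)
1/(J + R(z)) = 1/(-3175 + (-14 - 124/(-25))) = 1/(-3175 + (-14 - 124*(-1/25))) = 1/(-3175 + (-14 + 124/25)) = 1/(-3175 - 226/25) = 1/(-79601/25) = -25/79601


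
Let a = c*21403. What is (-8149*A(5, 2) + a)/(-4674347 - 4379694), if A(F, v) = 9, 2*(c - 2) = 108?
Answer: -1125227/9054041 ≈ -0.12428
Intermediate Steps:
c = 56 (c = 2 + (1/2)*108 = 2 + 54 = 56)
a = 1198568 (a = 56*21403 = 1198568)
(-8149*A(5, 2) + a)/(-4674347 - 4379694) = (-8149*9 + 1198568)/(-4674347 - 4379694) = (-73341 + 1198568)/(-9054041) = 1125227*(-1/9054041) = -1125227/9054041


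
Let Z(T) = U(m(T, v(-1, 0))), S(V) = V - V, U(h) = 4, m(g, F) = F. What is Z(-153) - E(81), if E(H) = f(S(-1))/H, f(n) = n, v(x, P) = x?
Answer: 4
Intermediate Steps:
S(V) = 0
Z(T) = 4
E(H) = 0 (E(H) = 0/H = 0)
Z(-153) - E(81) = 4 - 1*0 = 4 + 0 = 4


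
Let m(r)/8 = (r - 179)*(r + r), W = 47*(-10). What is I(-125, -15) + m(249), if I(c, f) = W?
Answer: 278410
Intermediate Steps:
W = -470
I(c, f) = -470
m(r) = 16*r*(-179 + r) (m(r) = 8*((r - 179)*(r + r)) = 8*((-179 + r)*(2*r)) = 8*(2*r*(-179 + r)) = 16*r*(-179 + r))
I(-125, -15) + m(249) = -470 + 16*249*(-179 + 249) = -470 + 16*249*70 = -470 + 278880 = 278410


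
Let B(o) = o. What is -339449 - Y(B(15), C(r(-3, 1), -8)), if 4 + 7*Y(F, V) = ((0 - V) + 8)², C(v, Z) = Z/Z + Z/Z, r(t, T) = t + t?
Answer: -2376175/7 ≈ -3.3945e+5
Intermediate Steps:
r(t, T) = 2*t
C(v, Z) = 2 (C(v, Z) = 1 + 1 = 2)
Y(F, V) = -4/7 + (8 - V)²/7 (Y(F, V) = -4/7 + ((0 - V) + 8)²/7 = -4/7 + (-V + 8)²/7 = -4/7 + (8 - V)²/7)
-339449 - Y(B(15), C(r(-3, 1), -8)) = -339449 - (-4/7 + (-8 + 2)²/7) = -339449 - (-4/7 + (⅐)*(-6)²) = -339449 - (-4/7 + (⅐)*36) = -339449 - (-4/7 + 36/7) = -339449 - 1*32/7 = -339449 - 32/7 = -2376175/7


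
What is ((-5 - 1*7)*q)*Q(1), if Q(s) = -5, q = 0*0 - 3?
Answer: -180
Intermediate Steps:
q = -3 (q = 0 - 3 = -3)
((-5 - 1*7)*q)*Q(1) = ((-5 - 1*7)*(-3))*(-5) = ((-5 - 7)*(-3))*(-5) = -12*(-3)*(-5) = 36*(-5) = -180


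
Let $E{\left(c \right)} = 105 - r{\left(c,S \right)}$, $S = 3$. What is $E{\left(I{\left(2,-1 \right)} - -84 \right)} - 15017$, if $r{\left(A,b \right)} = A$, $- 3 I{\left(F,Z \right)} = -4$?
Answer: $- \frac{44992}{3} \approx -14997.0$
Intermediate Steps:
$I{\left(F,Z \right)} = \frac{4}{3}$ ($I{\left(F,Z \right)} = \left(- \frac{1}{3}\right) \left(-4\right) = \frac{4}{3}$)
$E{\left(c \right)} = 105 - c$
$E{\left(I{\left(2,-1 \right)} - -84 \right)} - 15017 = \left(105 - \left(\frac{4}{3} - -84\right)\right) - 15017 = \left(105 - \left(\frac{4}{3} + 84\right)\right) - 15017 = \left(105 - \frac{256}{3}\right) - 15017 = \frac{59}{3} - 15017 = - \frac{44992}{3}$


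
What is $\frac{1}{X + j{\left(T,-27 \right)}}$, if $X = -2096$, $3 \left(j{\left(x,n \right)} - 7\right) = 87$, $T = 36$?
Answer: $- \frac{1}{2060} \approx -0.00048544$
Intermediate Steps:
$j{\left(x,n \right)} = 36$ ($j{\left(x,n \right)} = 7 + \frac{1}{3} \cdot 87 = 7 + 29 = 36$)
$\frac{1}{X + j{\left(T,-27 \right)}} = \frac{1}{-2096 + 36} = \frac{1}{-2060} = - \frac{1}{2060}$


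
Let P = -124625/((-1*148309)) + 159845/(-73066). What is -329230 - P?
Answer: -509662199066395/1548049342 ≈ -3.2923e+5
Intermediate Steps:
P = -2085800265/1548049342 (P = -124625/(-148309) + 159845*(-1/73066) = -124625*(-1/148309) - 22835/10438 = 124625/148309 - 22835/10438 = -2085800265/1548049342 ≈ -1.3474)
-329230 - P = -329230 - 1*(-2085800265/1548049342) = -329230 + 2085800265/1548049342 = -509662199066395/1548049342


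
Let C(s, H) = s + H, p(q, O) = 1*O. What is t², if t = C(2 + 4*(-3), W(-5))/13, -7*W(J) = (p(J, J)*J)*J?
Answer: 3025/8281 ≈ 0.36529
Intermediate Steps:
p(q, O) = O
W(J) = -J³/7 (W(J) = -J*J*J/7 = -J²*J/7 = -J³/7)
C(s, H) = H + s
t = 55/91 (t = (-⅐*(-5)³ + (2 + 4*(-3)))/13 = (-⅐*(-125) + (2 - 12))*(1/13) = (125/7 - 10)*(1/13) = (55/7)*(1/13) = 55/91 ≈ 0.60440)
t² = (55/91)² = 3025/8281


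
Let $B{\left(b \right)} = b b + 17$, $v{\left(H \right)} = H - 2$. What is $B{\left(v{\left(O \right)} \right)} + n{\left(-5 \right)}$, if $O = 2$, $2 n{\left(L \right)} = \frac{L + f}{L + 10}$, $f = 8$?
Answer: $\frac{173}{10} \approx 17.3$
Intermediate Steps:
$n{\left(L \right)} = \frac{8 + L}{2 \left(10 + L\right)}$ ($n{\left(L \right)} = \frac{\left(L + 8\right) \frac{1}{L + 10}}{2} = \frac{\left(8 + L\right) \frac{1}{10 + L}}{2} = \frac{\frac{1}{10 + L} \left(8 + L\right)}{2} = \frac{8 + L}{2 \left(10 + L\right)}$)
$v{\left(H \right)} = -2 + H$
$B{\left(b \right)} = 17 + b^{2}$ ($B{\left(b \right)} = b^{2} + 17 = 17 + b^{2}$)
$B{\left(v{\left(O \right)} \right)} + n{\left(-5 \right)} = \left(17 + \left(-2 + 2\right)^{2}\right) + \frac{8 - 5}{2 \left(10 - 5\right)} = \left(17 + 0^{2}\right) + \frac{1}{2} \cdot \frac{1}{5} \cdot 3 = \left(17 + 0\right) + \frac{1}{2} \cdot \frac{1}{5} \cdot 3 = 17 + \frac{3}{10} = \frac{173}{10}$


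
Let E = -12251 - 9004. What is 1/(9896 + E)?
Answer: -1/11359 ≈ -8.8036e-5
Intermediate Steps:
E = -21255
1/(9896 + E) = 1/(9896 - 21255) = 1/(-11359) = -1/11359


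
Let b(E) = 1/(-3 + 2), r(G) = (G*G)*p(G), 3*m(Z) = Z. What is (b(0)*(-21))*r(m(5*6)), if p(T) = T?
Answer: 21000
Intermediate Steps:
m(Z) = Z/3
r(G) = G**3 (r(G) = (G*G)*G = G**2*G = G**3)
b(E) = -1 (b(E) = 1/(-1) = -1)
(b(0)*(-21))*r(m(5*6)) = (-1*(-21))*((5*6)/3)**3 = 21*((1/3)*30)**3 = 21*10**3 = 21*1000 = 21000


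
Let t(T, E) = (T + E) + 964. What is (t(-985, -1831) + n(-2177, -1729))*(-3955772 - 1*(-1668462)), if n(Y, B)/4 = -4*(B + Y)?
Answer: -138711627640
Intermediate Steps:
n(Y, B) = -16*B - 16*Y (n(Y, B) = 4*(-4*(B + Y)) = 4*(-4*B - 4*Y) = -16*B - 16*Y)
t(T, E) = 964 + E + T (t(T, E) = (E + T) + 964 = 964 + E + T)
(t(-985, -1831) + n(-2177, -1729))*(-3955772 - 1*(-1668462)) = ((964 - 1831 - 985) + (-16*(-1729) - 16*(-2177)))*(-3955772 - 1*(-1668462)) = (-1852 + (27664 + 34832))*(-3955772 + 1668462) = (-1852 + 62496)*(-2287310) = 60644*(-2287310) = -138711627640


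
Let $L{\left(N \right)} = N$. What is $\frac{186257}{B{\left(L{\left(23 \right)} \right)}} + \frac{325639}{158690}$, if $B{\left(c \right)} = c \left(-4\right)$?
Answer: $- \frac{14763582271}{7299740} \approx -2022.5$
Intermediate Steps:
$B{\left(c \right)} = - 4 c$
$\frac{186257}{B{\left(L{\left(23 \right)} \right)}} + \frac{325639}{158690} = \frac{186257}{\left(-4\right) 23} + \frac{325639}{158690} = \frac{186257}{-92} + 325639 \cdot \frac{1}{158690} = 186257 \left(- \frac{1}{92}\right) + \frac{325639}{158690} = - \frac{186257}{92} + \frac{325639}{158690} = - \frac{14763582271}{7299740}$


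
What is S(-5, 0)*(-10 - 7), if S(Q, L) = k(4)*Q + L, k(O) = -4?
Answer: -340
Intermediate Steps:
S(Q, L) = L - 4*Q (S(Q, L) = -4*Q + L = L - 4*Q)
S(-5, 0)*(-10 - 7) = (0 - 4*(-5))*(-10 - 7) = (0 + 20)*(-17) = 20*(-17) = -340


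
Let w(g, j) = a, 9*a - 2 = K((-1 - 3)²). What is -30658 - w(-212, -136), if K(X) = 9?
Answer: -275933/9 ≈ -30659.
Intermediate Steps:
a = 11/9 (a = 2/9 + (⅑)*9 = 2/9 + 1 = 11/9 ≈ 1.2222)
w(g, j) = 11/9
-30658 - w(-212, -136) = -30658 - 1*11/9 = -30658 - 11/9 = -275933/9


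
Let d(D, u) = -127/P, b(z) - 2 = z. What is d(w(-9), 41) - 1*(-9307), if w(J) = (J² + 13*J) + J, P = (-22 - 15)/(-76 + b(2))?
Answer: 335215/37 ≈ 9059.9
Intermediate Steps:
b(z) = 2 + z
P = 37/72 (P = (-22 - 15)/(-76 + (2 + 2)) = -37/(-76 + 4) = -37/(-72) = -37*(-1/72) = 37/72 ≈ 0.51389)
w(J) = J² + 14*J
d(D, u) = -9144/37 (d(D, u) = -127/37/72 = -127*72/37 = -9144/37)
d(w(-9), 41) - 1*(-9307) = -9144/37 - 1*(-9307) = -9144/37 + 9307 = 335215/37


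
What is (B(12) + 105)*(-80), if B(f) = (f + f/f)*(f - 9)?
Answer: -11520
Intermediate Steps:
B(f) = (1 + f)*(-9 + f) (B(f) = (f + 1)*(-9 + f) = (1 + f)*(-9 + f))
(B(12) + 105)*(-80) = ((-9 + 12**2 - 8*12) + 105)*(-80) = ((-9 + 144 - 96) + 105)*(-80) = (39 + 105)*(-80) = 144*(-80) = -11520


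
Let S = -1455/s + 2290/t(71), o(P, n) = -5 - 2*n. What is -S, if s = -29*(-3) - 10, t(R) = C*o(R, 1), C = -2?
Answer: -11140/77 ≈ -144.68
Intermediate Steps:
t(R) = 14 (t(R) = -2*(-5 - 2*1) = -2*(-5 - 2) = -2*(-7) = 14)
s = 77 (s = 87 - 10 = 77)
S = 11140/77 (S = -1455/77 + 2290/14 = -1455*1/77 + 2290*(1/14) = -1455/77 + 1145/7 = 11140/77 ≈ 144.68)
-S = -1*11140/77 = -11140/77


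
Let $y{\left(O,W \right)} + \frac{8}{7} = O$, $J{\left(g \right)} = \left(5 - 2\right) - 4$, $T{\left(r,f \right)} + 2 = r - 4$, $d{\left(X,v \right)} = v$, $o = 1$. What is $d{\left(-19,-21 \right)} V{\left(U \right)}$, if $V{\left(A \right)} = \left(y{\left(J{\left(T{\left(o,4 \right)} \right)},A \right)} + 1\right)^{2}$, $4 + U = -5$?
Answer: $- \frac{192}{7} \approx -27.429$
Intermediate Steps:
$U = -9$ ($U = -4 - 5 = -9$)
$T{\left(r,f \right)} = -6 + r$ ($T{\left(r,f \right)} = -2 + \left(r - 4\right) = -2 + \left(-4 + r\right) = -6 + r$)
$J{\left(g \right)} = -1$ ($J{\left(g \right)} = 3 - 4 = -1$)
$y{\left(O,W \right)} = - \frac{8}{7} + O$
$V{\left(A \right)} = \frac{64}{49}$ ($V{\left(A \right)} = \left(\left(- \frac{8}{7} - 1\right) + 1\right)^{2} = \left(- \frac{15}{7} + 1\right)^{2} = \left(- \frac{8}{7}\right)^{2} = \frac{64}{49}$)
$d{\left(-19,-21 \right)} V{\left(U \right)} = \left(-21\right) \frac{64}{49} = - \frac{192}{7}$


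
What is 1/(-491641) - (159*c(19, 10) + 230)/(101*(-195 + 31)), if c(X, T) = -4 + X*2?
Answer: 692718028/2035885381 ≈ 0.34025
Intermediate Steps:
c(X, T) = -4 + 2*X
1/(-491641) - (159*c(19, 10) + 230)/(101*(-195 + 31)) = 1/(-491641) - (159*(-4 + 2*19) + 230)/(101*(-195 + 31)) = -1/491641 - (159*(-4 + 38) + 230)/(101*(-164)) = -1/491641 - (159*34 + 230)/(-16564) = -1/491641 - (5406 + 230)*(-1)/16564 = -1/491641 - 5636*(-1)/16564 = -1/491641 - 1*(-1409/4141) = -1/491641 + 1409/4141 = 692718028/2035885381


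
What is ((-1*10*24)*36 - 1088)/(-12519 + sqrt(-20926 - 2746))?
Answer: 121784832/156749033 + 19456*I*sqrt(5918)/156749033 ≈ 0.77694 + 0.0095485*I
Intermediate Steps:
((-1*10*24)*36 - 1088)/(-12519 + sqrt(-20926 - 2746)) = (-10*24*36 - 1088)/(-12519 + sqrt(-23672)) = (-240*36 - 1088)/(-12519 + 2*I*sqrt(5918)) = (-8640 - 1088)/(-12519 + 2*I*sqrt(5918)) = -9728/(-12519 + 2*I*sqrt(5918))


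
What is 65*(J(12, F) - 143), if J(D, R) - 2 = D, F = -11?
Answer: -8385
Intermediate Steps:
J(D, R) = 2 + D
65*(J(12, F) - 143) = 65*((2 + 12) - 143) = 65*(14 - 143) = 65*(-129) = -8385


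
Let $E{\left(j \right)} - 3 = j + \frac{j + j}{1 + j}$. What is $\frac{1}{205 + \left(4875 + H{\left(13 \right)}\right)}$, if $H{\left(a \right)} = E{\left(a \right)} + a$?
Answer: $\frac{7}{35776} \approx 0.00019566$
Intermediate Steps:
$E{\left(j \right)} = 3 + j + \frac{2 j}{1 + j}$ ($E{\left(j \right)} = 3 + \left(j + \frac{j + j}{1 + j}\right) = 3 + \left(j + \frac{2 j}{1 + j}\right) = 3 + j + \frac{2 j}{1 + j}$)
$H{\left(a \right)} = a + \frac{3 + a^{2} + 6 a}{1 + a}$ ($H{\left(a \right)} = \frac{3 + a^{2} + 6 a}{1 + a} + a = a + \frac{3 + a^{2} + 6 a}{1 + a}$)
$\frac{1}{205 + \left(4875 + H{\left(13 \right)}\right)} = \frac{1}{205 + \left(4875 + \frac{3 + 2 \cdot 13^{2} + 7 \cdot 13}{1 + 13}\right)} = \frac{1}{205 + \left(4875 + \frac{3 + 2 \cdot 169 + 91}{14}\right)} = \frac{1}{205 + \left(4875 + \frac{3 + 338 + 91}{14}\right)} = \frac{1}{205 + \left(4875 + \frac{1}{14} \cdot 432\right)} = \frac{1}{205 + \left(4875 + \frac{216}{7}\right)} = \frac{1}{205 + \frac{34341}{7}} = \frac{1}{\frac{35776}{7}} = \frac{7}{35776}$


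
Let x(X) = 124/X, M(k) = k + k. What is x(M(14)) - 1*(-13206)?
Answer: 92473/7 ≈ 13210.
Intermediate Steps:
M(k) = 2*k
x(M(14)) - 1*(-13206) = 124/((2*14)) - 1*(-13206) = 124/28 + 13206 = 124*(1/28) + 13206 = 31/7 + 13206 = 92473/7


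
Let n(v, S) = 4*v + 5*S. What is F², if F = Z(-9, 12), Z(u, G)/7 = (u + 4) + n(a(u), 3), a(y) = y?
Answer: 33124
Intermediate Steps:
Z(u, G) = 133 + 35*u (Z(u, G) = 7*((u + 4) + (4*u + 5*3)) = 7*((4 + u) + (4*u + 15)) = 7*((4 + u) + (15 + 4*u)) = 7*(19 + 5*u) = 133 + 35*u)
F = -182 (F = 133 + 35*(-9) = 133 - 315 = -182)
F² = (-182)² = 33124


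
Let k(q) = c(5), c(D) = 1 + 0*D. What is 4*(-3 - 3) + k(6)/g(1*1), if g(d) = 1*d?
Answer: -23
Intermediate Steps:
g(d) = d
c(D) = 1 (c(D) = 1 + 0 = 1)
k(q) = 1
4*(-3 - 3) + k(6)/g(1*1) = 4*(-3 - 3) + 1/(1*1) = 4*(-6) + 1/1 = -24 + 1*1 = -24 + 1 = -23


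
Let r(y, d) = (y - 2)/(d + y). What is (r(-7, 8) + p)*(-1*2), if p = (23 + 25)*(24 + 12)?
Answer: -3438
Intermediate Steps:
r(y, d) = (-2 + y)/(d + y)
p = 1728 (p = 48*36 = 1728)
(r(-7, 8) + p)*(-1*2) = ((-2 - 7)/(8 - 7) + 1728)*(-1*2) = (-9/1 + 1728)*(-2) = (1*(-9) + 1728)*(-2) = (-9 + 1728)*(-2) = 1719*(-2) = -3438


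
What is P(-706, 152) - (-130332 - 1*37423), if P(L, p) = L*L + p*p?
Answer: 689295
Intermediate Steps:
P(L, p) = L² + p²
P(-706, 152) - (-130332 - 1*37423) = ((-706)² + 152²) - (-130332 - 1*37423) = (498436 + 23104) - (-130332 - 37423) = 521540 - 1*(-167755) = 521540 + 167755 = 689295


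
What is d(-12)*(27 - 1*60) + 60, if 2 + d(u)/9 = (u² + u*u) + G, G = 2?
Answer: -85476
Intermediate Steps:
d(u) = 18*u² (d(u) = -18 + 9*((u² + u*u) + 2) = -18 + 9*((u² + u²) + 2) = -18 + 9*(2*u² + 2) = -18 + 9*(2 + 2*u²) = -18 + (18 + 18*u²) = 18*u²)
d(-12)*(27 - 1*60) + 60 = (18*(-12)²)*(27 - 1*60) + 60 = (18*144)*(27 - 60) + 60 = 2592*(-33) + 60 = -85536 + 60 = -85476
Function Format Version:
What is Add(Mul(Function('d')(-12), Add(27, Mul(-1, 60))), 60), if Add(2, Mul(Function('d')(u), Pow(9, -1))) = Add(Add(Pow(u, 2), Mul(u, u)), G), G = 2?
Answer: -85476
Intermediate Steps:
Function('d')(u) = Mul(18, Pow(u, 2)) (Function('d')(u) = Add(-18, Mul(9, Add(Add(Pow(u, 2), Mul(u, u)), 2))) = Add(-18, Mul(9, Add(Add(Pow(u, 2), Pow(u, 2)), 2))) = Add(-18, Mul(9, Add(Mul(2, Pow(u, 2)), 2))) = Add(-18, Mul(9, Add(2, Mul(2, Pow(u, 2))))) = Add(-18, Add(18, Mul(18, Pow(u, 2)))) = Mul(18, Pow(u, 2)))
Add(Mul(Function('d')(-12), Add(27, Mul(-1, 60))), 60) = Add(Mul(Mul(18, Pow(-12, 2)), Add(27, Mul(-1, 60))), 60) = Add(Mul(Mul(18, 144), Add(27, -60)), 60) = Add(Mul(2592, -33), 60) = Add(-85536, 60) = -85476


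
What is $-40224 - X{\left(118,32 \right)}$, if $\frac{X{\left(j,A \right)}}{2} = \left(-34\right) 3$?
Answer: $-40020$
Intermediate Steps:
$X{\left(j,A \right)} = -204$ ($X{\left(j,A \right)} = 2 \left(\left(-34\right) 3\right) = 2 \left(-102\right) = -204$)
$-40224 - X{\left(118,32 \right)} = -40224 - -204 = -40224 + 204 = -40020$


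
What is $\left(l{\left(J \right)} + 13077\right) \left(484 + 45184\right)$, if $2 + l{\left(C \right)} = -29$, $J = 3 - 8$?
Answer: $595784728$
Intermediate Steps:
$J = -5$ ($J = 3 - 8 = -5$)
$l{\left(C \right)} = -31$ ($l{\left(C \right)} = -2 - 29 = -31$)
$\left(l{\left(J \right)} + 13077\right) \left(484 + 45184\right) = \left(-31 + 13077\right) \left(484 + 45184\right) = 13046 \cdot 45668 = 595784728$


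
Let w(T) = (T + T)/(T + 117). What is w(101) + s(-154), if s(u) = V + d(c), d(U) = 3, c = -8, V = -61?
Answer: -6221/109 ≈ -57.073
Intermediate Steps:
w(T) = 2*T/(117 + T) (w(T) = (2*T)/(117 + T) = 2*T/(117 + T))
s(u) = -58 (s(u) = -61 + 3 = -58)
w(101) + s(-154) = 2*101/(117 + 101) - 58 = 2*101/218 - 58 = 2*101*(1/218) - 58 = 101/109 - 58 = -6221/109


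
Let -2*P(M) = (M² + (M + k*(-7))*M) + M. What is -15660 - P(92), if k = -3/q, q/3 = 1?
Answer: -6828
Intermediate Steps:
q = 3 (q = 3*1 = 3)
k = -1 (k = -3/3 = -3*⅓ = -1)
P(M) = -M/2 - M²/2 - M*(7 + M)/2 (P(M) = -((M² + (M - 1*(-7))*M) + M)/2 = -((M² + (M + 7)*M) + M)/2 = -((M² + (7 + M)*M) + M)/2 = -((M² + M*(7 + M)) + M)/2 = -(M + M² + M*(7 + M))/2 = -M/2 - M²/2 - M*(7 + M)/2)
-15660 - P(92) = -15660 - (-1)*92*(4 + 92) = -15660 - (-1)*92*96 = -15660 - 1*(-8832) = -15660 + 8832 = -6828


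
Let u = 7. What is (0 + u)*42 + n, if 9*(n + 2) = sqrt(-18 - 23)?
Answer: 292 + I*sqrt(41)/9 ≈ 292.0 + 0.71146*I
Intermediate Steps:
n = -2 + I*sqrt(41)/9 (n = -2 + sqrt(-18 - 23)/9 = -2 + sqrt(-41)/9 = -2 + (I*sqrt(41))/9 = -2 + I*sqrt(41)/9 ≈ -2.0 + 0.71146*I)
(0 + u)*42 + n = (0 + 7)*42 + (-2 + I*sqrt(41)/9) = 7*42 + (-2 + I*sqrt(41)/9) = 294 + (-2 + I*sqrt(41)/9) = 292 + I*sqrt(41)/9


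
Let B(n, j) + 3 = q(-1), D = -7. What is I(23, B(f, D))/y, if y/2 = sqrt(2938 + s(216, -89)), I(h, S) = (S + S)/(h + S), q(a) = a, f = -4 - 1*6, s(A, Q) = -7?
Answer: -4*sqrt(2931)/55689 ≈ -0.0038886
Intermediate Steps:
f = -10 (f = -4 - 6 = -10)
B(n, j) = -4 (B(n, j) = -3 - 1 = -4)
I(h, S) = 2*S/(S + h) (I(h, S) = (2*S)/(S + h) = 2*S/(S + h))
y = 2*sqrt(2931) (y = 2*sqrt(2938 - 7) = 2*sqrt(2931) ≈ 108.28)
I(23, B(f, D))/y = (2*(-4)/(-4 + 23))/((2*sqrt(2931))) = (2*(-4)/19)*(sqrt(2931)/5862) = (2*(-4)*(1/19))*(sqrt(2931)/5862) = -4*sqrt(2931)/55689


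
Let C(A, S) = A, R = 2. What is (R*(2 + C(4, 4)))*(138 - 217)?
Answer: -948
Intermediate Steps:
(R*(2 + C(4, 4)))*(138 - 217) = (2*(2 + 4))*(138 - 217) = (2*6)*(-79) = 12*(-79) = -948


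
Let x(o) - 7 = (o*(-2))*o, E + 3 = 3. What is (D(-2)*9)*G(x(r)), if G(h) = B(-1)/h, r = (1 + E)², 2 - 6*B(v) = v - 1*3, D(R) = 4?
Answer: 36/5 ≈ 7.2000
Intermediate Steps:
E = 0 (E = -3 + 3 = 0)
B(v) = ⅚ - v/6 (B(v) = ⅓ - (v - 1*3)/6 = ⅓ - (v - 3)/6 = ⅓ - (-3 + v)/6 = ⅓ + (½ - v/6) = ⅚ - v/6)
r = 1 (r = (1 + 0)² = 1² = 1)
x(o) = 7 - 2*o² (x(o) = 7 + (o*(-2))*o = 7 + (-2*o)*o = 7 - 2*o²)
G(h) = 1/h (G(h) = (⅚ - ⅙*(-1))/h = (⅚ + ⅙)/h = 1/h)
(D(-2)*9)*G(x(r)) = (4*9)/(7 - 2*1²) = 36/(7 - 2*1) = 36/(7 - 2) = 36/5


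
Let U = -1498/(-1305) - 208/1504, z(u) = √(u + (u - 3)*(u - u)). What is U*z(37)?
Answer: 123847*√37/122670 ≈ 6.1411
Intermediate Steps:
z(u) = √u (z(u) = √(u + (-3 + u)*0) = √(u + 0) = √u)
U = 123847/122670 (U = -1498*(-1/1305) - 208*1/1504 = 1498/1305 - 13/94 = 123847/122670 ≈ 1.0096)
U*z(37) = 123847*√37/122670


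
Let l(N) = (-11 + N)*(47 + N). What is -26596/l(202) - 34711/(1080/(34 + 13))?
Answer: -25872428261/17121240 ≈ -1511.1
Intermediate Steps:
-26596/l(202) - 34711/(1080/(34 + 13)) = -26596/(-517 + 202² + 36*202) - 34711/(1080/(34 + 13)) = -26596/(-517 + 40804 + 7272) - 34711/(1080/47) = -26596/47559 - 34711/((1/47)*1080) = -26596*1/47559 - 34711/1080/47 = -26596/47559 - 34711*47/1080 = -26596/47559 - 1631417/1080 = -25872428261/17121240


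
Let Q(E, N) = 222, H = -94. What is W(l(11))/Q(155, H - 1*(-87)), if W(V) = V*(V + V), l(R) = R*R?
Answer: 14641/111 ≈ 131.90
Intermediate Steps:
l(R) = R**2
W(V) = 2*V**2 (W(V) = V*(2*V) = 2*V**2)
W(l(11))/Q(155, H - 1*(-87)) = (2*(11**2)**2)/222 = (2*121**2)*(1/222) = (2*14641)*(1/222) = 29282*(1/222) = 14641/111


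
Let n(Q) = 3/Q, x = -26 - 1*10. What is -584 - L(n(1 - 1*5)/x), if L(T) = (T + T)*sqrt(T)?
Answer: -584 - sqrt(3)/288 ≈ -584.01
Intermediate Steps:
x = -36 (x = -26 - 10 = -36)
L(T) = 2*T**(3/2) (L(T) = (2*T)*sqrt(T) = 2*T**(3/2))
-584 - L(n(1 - 1*5)/x) = -584 - 2*((3/(1 - 1*5))/(-36))**(3/2) = -584 - 2*((3/(1 - 5))*(-1/36))**(3/2) = -584 - 2*((3/(-4))*(-1/36))**(3/2) = -584 - 2*((3*(-1/4))*(-1/36))**(3/2) = -584 - 2*(-3/4*(-1/36))**(3/2) = -584 - 2*(1/48)**(3/2) = -584 - 2*sqrt(3)/576 = -584 - sqrt(3)/288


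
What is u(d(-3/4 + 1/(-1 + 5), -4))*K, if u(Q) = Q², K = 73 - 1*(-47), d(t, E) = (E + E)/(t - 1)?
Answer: 10240/3 ≈ 3413.3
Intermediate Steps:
d(t, E) = 2*E/(-1 + t) (d(t, E) = (2*E)/(-1 + t) = 2*E/(-1 + t))
K = 120 (K = 73 + 47 = 120)
u(d(-3/4 + 1/(-1 + 5), -4))*K = (2*(-4)/(-1 + (-3/4 + 1/(-1 + 5))))²*120 = (2*(-4)/(-1 + (-3*¼ + 1/4)))²*120 = (2*(-4)/(-1 + (-¾ + 1*(¼))))²*120 = (2*(-4)/(-1 + (-¾ + ¼)))²*120 = (2*(-4)/(-1 - ½))²*120 = (2*(-4)/(-3/2))²*120 = (2*(-4)*(-⅔))²*120 = (16/3)²*120 = (256/9)*120 = 10240/3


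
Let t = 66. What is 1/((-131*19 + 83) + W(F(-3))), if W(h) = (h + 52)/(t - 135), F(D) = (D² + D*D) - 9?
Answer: -69/166075 ≈ -0.00041548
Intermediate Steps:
F(D) = -9 + 2*D² (F(D) = (D² + D²) - 9 = 2*D² - 9 = -9 + 2*D²)
W(h) = -52/69 - h/69 (W(h) = (h + 52)/(66 - 135) = (52 + h)/(-69) = (52 + h)*(-1/69) = -52/69 - h/69)
1/((-131*19 + 83) + W(F(-3))) = 1/((-131*19 + 83) + (-52/69 - (-9 + 2*(-3)²)/69)) = 1/((-2489 + 83) + (-52/69 - (-9 + 2*9)/69)) = 1/(-2406 + (-52/69 - (-9 + 18)/69)) = 1/(-2406 + (-52/69 - 1/69*9)) = 1/(-2406 + (-52/69 - 3/23)) = 1/(-2406 - 61/69) = 1/(-166075/69) = -69/166075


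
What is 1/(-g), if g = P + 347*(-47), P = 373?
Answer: 1/15936 ≈ 6.2751e-5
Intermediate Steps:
g = -15936 (g = 373 + 347*(-47) = 373 - 16309 = -15936)
1/(-g) = 1/(-1*(-15936)) = 1/15936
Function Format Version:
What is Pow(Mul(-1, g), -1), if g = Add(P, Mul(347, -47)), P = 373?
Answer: Rational(1, 15936) ≈ 6.2751e-5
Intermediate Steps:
g = -15936 (g = Add(373, Mul(347, -47)) = Add(373, -16309) = -15936)
Pow(Mul(-1, g), -1) = Pow(Mul(-1, -15936), -1) = Pow(15936, -1) = Rational(1, 15936)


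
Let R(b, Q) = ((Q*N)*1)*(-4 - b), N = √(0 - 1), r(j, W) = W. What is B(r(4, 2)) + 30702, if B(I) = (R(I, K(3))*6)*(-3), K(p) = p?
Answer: 30702 + 324*I ≈ 30702.0 + 324.0*I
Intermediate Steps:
N = I (N = √(-1) = I ≈ 1.0*I)
R(b, Q) = I*Q*(-4 - b) (R(b, Q) = ((Q*I)*1)*(-4 - b) = ((I*Q)*1)*(-4 - b) = (I*Q)*(-4 - b) = I*Q*(-4 - b))
B(I) = 54*I*(4 + I) (B(I) = (-1*I*3*(4 + I)*6)*(-3) = (-3*I*(4 + I)*6)*(-3) = -18*I*(4 + I)*(-3) = 54*I*(4 + I))
B(r(4, 2)) + 30702 = 54*I*(4 + 2) + 30702 = 54*I*6 + 30702 = 324*I + 30702 = 30702 + 324*I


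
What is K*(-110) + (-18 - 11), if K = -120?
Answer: 13171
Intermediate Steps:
K*(-110) + (-18 - 11) = -120*(-110) + (-18 - 11) = 13200 - 29 = 13171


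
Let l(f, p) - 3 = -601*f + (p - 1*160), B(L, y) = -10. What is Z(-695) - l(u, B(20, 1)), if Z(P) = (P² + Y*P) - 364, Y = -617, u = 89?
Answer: 965132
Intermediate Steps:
Z(P) = -364 + P² - 617*P (Z(P) = (P² - 617*P) - 364 = -364 + P² - 617*P)
l(f, p) = -157 + p - 601*f (l(f, p) = 3 + (-601*f + (p - 1*160)) = 3 + (-601*f + (p - 160)) = 3 + (-601*f + (-160 + p)) = 3 + (-160 + p - 601*f) = -157 + p - 601*f)
Z(-695) - l(u, B(20, 1)) = (-364 + (-695)² - 617*(-695)) - (-157 - 10 - 601*89) = (-364 + 483025 + 428815) - (-157 - 10 - 53489) = 911476 - 1*(-53656) = 911476 + 53656 = 965132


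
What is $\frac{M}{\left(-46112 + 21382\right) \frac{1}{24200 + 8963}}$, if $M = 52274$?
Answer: $- \frac{866781331}{12365} \approx -70100.0$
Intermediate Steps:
$\frac{M}{\left(-46112 + 21382\right) \frac{1}{24200 + 8963}} = \frac{52274}{\left(-46112 + 21382\right) \frac{1}{24200 + 8963}} = \frac{52274}{\left(-24730\right) \frac{1}{33163}} = \frac{52274}{- \frac{24730}{33163}} = 52274 \left(- \frac{33163}{24730}\right) = - \frac{866781331}{12365}$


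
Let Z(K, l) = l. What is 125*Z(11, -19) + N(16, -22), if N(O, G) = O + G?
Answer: -2381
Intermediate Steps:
N(O, G) = G + O
125*Z(11, -19) + N(16, -22) = 125*(-19) + (-22 + 16) = -2375 - 6 = -2381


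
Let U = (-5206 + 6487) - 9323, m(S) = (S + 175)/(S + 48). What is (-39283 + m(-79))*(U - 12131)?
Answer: 24568071337/31 ≈ 7.9252e+8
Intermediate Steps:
m(S) = (175 + S)/(48 + S)
U = -8042 (U = 1281 - 9323 = -8042)
(-39283 + m(-79))*(U - 12131) = (-39283 + (175 - 79)/(48 - 79))*(-8042 - 12131) = (-39283 + 96/(-31))*(-20173) = (-39283 - 1/31*96)*(-20173) = (-39283 - 96/31)*(-20173) = -1217869/31*(-20173) = 24568071337/31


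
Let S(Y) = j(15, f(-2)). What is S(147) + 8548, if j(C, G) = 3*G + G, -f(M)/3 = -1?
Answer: 8560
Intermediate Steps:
f(M) = 3 (f(M) = -3*(-1) = 3)
j(C, G) = 4*G
S(Y) = 12 (S(Y) = 4*3 = 12)
S(147) + 8548 = 12 + 8548 = 8560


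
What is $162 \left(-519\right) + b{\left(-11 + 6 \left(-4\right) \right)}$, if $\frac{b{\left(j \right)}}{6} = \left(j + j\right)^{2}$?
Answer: $-54678$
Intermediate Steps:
$b{\left(j \right)} = 24 j^{2}$ ($b{\left(j \right)} = 6 \left(j + j\right)^{2} = 6 \left(2 j\right)^{2} = 6 \cdot 4 j^{2} = 24 j^{2}$)
$162 \left(-519\right) + b{\left(-11 + 6 \left(-4\right) \right)} = 162 \left(-519\right) + 24 \left(-11 + 6 \left(-4\right)\right)^{2} = -84078 + 24 \left(-11 - 24\right)^{2} = -84078 + 24 \left(-35\right)^{2} = -84078 + 24 \cdot 1225 = -84078 + 29400 = -54678$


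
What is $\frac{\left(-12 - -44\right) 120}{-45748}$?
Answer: $- \frac{960}{11437} \approx -0.083938$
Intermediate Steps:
$\frac{\left(-12 - -44\right) 120}{-45748} = \left(-12 + 44\right) 120 \left(- \frac{1}{45748}\right) = 32 \cdot 120 \left(- \frac{1}{45748}\right) = 3840 \left(- \frac{1}{45748}\right) = - \frac{960}{11437}$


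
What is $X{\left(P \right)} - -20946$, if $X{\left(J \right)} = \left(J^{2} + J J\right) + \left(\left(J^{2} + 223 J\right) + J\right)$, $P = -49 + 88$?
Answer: $34245$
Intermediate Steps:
$P = 39$
$X{\left(J \right)} = 3 J^{2} + 224 J$ ($X{\left(J \right)} = \left(J^{2} + J^{2}\right) + \left(J^{2} + 224 J\right) = 2 J^{2} + \left(J^{2} + 224 J\right) = 3 J^{2} + 224 J$)
$X{\left(P \right)} - -20946 = 39 \left(224 + 3 \cdot 39\right) - -20946 = 39 \left(224 + 117\right) + 20946 = 39 \cdot 341 + 20946 = 13299 + 20946 = 34245$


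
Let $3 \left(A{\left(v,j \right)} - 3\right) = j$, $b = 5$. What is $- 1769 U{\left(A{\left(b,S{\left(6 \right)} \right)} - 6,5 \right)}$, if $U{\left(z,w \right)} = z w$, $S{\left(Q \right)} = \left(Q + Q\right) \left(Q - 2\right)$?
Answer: $-114985$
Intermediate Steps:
$S{\left(Q \right)} = 2 Q \left(-2 + Q\right)$
$A{\left(v,j \right)} = 3 + \frac{j}{3}$
$U{\left(z,w \right)} = w z$
$- 1769 U{\left(A{\left(b,S{\left(6 \right)} \right)} - 6,5 \right)} = - 1769 \cdot 5 \left(\left(3 + \frac{2 \cdot 6 \left(-2 + 6\right)}{3}\right) - 6\right) = - 1769 \cdot 5 \left(\left(3 + \frac{2 \cdot 6 \cdot 4}{3}\right) - 6\right) = - 1769 \cdot 5 \left(\left(3 + \frac{1}{3} \cdot 48\right) - 6\right) = - 1769 \cdot 5 \left(\left(3 + 16\right) - 6\right) = - 1769 \cdot 5 \left(19 - 6\right) = - 1769 \cdot 5 \cdot 13 = \left(-1769\right) 65 = -114985$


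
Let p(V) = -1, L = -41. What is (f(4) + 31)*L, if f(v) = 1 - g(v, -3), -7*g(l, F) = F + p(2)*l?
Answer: -1271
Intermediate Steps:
g(l, F) = -F/7 + l/7 (g(l, F) = -(F - l)/7 = -F/7 + l/7)
f(v) = 4/7 - v/7 (f(v) = 1 - (-⅐*(-3) + v/7) = 1 - (3/7 + v/7) = 1 + (-3/7 - v/7) = 4/7 - v/7)
(f(4) + 31)*L = ((4/7 - ⅐*4) + 31)*(-41) = ((4/7 - 4/7) + 31)*(-41) = (0 + 31)*(-41) = 31*(-41) = -1271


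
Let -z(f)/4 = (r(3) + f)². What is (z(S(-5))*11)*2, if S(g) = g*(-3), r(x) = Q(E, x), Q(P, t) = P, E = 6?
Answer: -38808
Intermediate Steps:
r(x) = 6
S(g) = -3*g
z(f) = -4*(6 + f)²
(z(S(-5))*11)*2 = (-4*(6 - 3*(-5))²*11)*2 = (-4*(6 + 15)²*11)*2 = (-4*21²*11)*2 = (-4*441*11)*2 = -1764*11*2 = -19404*2 = -38808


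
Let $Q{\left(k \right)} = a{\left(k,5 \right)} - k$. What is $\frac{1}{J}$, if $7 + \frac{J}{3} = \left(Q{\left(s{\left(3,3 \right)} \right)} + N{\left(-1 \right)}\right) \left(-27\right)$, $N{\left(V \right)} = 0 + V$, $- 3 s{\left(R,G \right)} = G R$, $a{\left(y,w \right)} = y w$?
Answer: $\frac{1}{1032} \approx 0.00096899$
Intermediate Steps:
$a{\left(y,w \right)} = w y$
$s{\left(R,G \right)} = - \frac{G R}{3}$
$Q{\left(k \right)} = 4 k$ ($Q{\left(k \right)} = 5 k - k = 4 k$)
$N{\left(V \right)} = V$
$J = 1032$ ($J = -21 + 3 \left(4 \left(\left(- \frac{1}{3}\right) 3 \cdot 3\right) - 1\right) \left(-27\right) = -21 + 3 \left(4 \left(-3\right) - 1\right) \left(-27\right) = -21 + 3 \left(-12 - 1\right) \left(-27\right) = -21 + 3 \left(\left(-13\right) \left(-27\right)\right) = -21 + 3 \cdot 351 = -21 + 1053 = 1032$)
$\frac{1}{J} = \frac{1}{1032}$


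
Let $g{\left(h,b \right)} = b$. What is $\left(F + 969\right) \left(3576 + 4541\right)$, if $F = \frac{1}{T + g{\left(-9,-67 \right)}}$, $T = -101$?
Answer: $\frac{1321374547}{168} \approx 7.8653 \cdot 10^{6}$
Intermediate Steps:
$F = - \frac{1}{168}$ ($F = \frac{1}{-101 - 67} = \frac{1}{-168} = - \frac{1}{168} \approx -0.0059524$)
$\left(F + 969\right) \left(3576 + 4541\right) = \left(- \frac{1}{168} + 969\right) \left(3576 + 4541\right) = \frac{162791}{168} \cdot 8117 = \frac{1321374547}{168}$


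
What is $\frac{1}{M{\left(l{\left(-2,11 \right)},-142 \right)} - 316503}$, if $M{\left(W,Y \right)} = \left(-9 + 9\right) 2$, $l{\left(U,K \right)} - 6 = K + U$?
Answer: $- \frac{1}{316503} \approx -3.1595 \cdot 10^{-6}$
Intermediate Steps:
$l{\left(U,K \right)} = 6 + K + U$ ($l{\left(U,K \right)} = 6 + \left(K + U\right) = 6 + K + U$)
$M{\left(W,Y \right)} = 0$ ($M{\left(W,Y \right)} = 0 \cdot 2 = 0$)
$\frac{1}{M{\left(l{\left(-2,11 \right)},-142 \right)} - 316503} = \frac{1}{0 - 316503} = \frac{1}{-316503} = - \frac{1}{316503}$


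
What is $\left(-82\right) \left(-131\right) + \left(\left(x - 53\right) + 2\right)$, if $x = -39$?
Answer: $10652$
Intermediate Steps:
$\left(-82\right) \left(-131\right) + \left(\left(x - 53\right) + 2\right) = \left(-82\right) \left(-131\right) + \left(\left(-39 - 53\right) + 2\right) = 10742 + \left(-92 + 2\right) = 10742 - 90 = 10652$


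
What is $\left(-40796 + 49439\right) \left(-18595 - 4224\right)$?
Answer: $-197224617$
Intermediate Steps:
$\left(-40796 + 49439\right) \left(-18595 - 4224\right) = 8643 \left(-22819\right) = -197224617$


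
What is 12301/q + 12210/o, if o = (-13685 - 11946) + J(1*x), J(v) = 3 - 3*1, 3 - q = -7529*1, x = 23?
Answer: 223321211/193052692 ≈ 1.1568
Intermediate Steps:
q = 7532 (q = 3 - (-7529) = 3 - 1*(-7529) = 3 + 7529 = 7532)
J(v) = 0 (J(v) = 3 - 3 = 0)
o = -25631 (o = (-13685 - 11946) + 0 = -25631 + 0 = -25631)
12301/q + 12210/o = 12301/7532 + 12210/(-25631) = 12301*(1/7532) + 12210*(-1/25631) = 12301/7532 - 12210/25631 = 223321211/193052692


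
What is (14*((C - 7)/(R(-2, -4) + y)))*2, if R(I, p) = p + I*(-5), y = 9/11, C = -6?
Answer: -4004/75 ≈ -53.387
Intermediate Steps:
y = 9/11 (y = 9*(1/11) = 9/11 ≈ 0.81818)
R(I, p) = p - 5*I
(14*((C - 7)/(R(-2, -4) + y)))*2 = (14*((-6 - 7)/((-4 - 5*(-2)) + 9/11)))*2 = (14*(-13/((-4 + 10) + 9/11)))*2 = (14*(-13/(6 + 9/11)))*2 = (14*(-13/75/11))*2 = (14*(-13*11/75))*2 = (14*(-143/75))*2 = -2002/75*2 = -4004/75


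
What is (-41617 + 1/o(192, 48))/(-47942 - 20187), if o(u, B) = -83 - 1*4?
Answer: 18760/30711 ≈ 0.61086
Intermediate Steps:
o(u, B) = -87 (o(u, B) = -83 - 4 = -87)
(-41617 + 1/o(192, 48))/(-47942 - 20187) = (-41617 + 1/(-87))/(-47942 - 20187) = (-41617 - 1/87)/(-68129) = -3620680/87*(-1/68129) = 18760/30711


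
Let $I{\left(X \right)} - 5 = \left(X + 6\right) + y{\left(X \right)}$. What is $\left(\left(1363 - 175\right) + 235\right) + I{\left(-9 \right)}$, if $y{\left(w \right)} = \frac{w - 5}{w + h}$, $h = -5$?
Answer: $1426$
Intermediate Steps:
$y{\left(w \right)} = 1$ ($y{\left(w \right)} = \frac{w - 5}{w - 5} = \frac{-5 + w}{-5 + w} = 1$)
$I{\left(X \right)} = 12 + X$ ($I{\left(X \right)} = 5 + \left(\left(X + 6\right) + 1\right) = 5 + \left(\left(6 + X\right) + 1\right) = 5 + \left(7 + X\right) = 12 + X$)
$\left(\left(1363 - 175\right) + 235\right) + I{\left(-9 \right)} = \left(\left(1363 - 175\right) + 235\right) + \left(12 - 9\right) = \left(1188 + 235\right) + 3 = 1423 + 3 = 1426$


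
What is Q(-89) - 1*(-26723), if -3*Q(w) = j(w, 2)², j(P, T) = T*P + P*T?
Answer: -46567/3 ≈ -15522.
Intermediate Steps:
j(P, T) = 2*P*T (j(P, T) = P*T + P*T = 2*P*T)
Q(w) = -16*w²/3
Q(-89) - 1*(-26723) = -16/3*(-89)² - 1*(-26723) = -16/3*7921 + 26723 = -126736/3 + 26723 = -46567/3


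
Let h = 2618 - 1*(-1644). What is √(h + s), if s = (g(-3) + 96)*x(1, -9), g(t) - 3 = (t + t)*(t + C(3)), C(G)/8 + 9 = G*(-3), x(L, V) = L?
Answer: 7*√107 ≈ 72.409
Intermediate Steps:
C(G) = -72 - 24*G (C(G) = -72 + 8*(G*(-3)) = -72 + 8*(-3*G) = -72 - 24*G)
g(t) = 3 + 2*t*(-144 + t) (g(t) = 3 + (t + t)*(t + (-72 - 24*3)) = 3 + (2*t)*(t + (-72 - 72)) = 3 + (2*t)*(t - 144) = 3 + (2*t)*(-144 + t) = 3 + 2*t*(-144 + t))
h = 4262 (h = 2618 + 1644 = 4262)
s = 981 (s = ((3 - 288*(-3) + 2*(-3)²) + 96)*1 = ((3 + 864 + 2*9) + 96)*1 = ((3 + 864 + 18) + 96)*1 = (885 + 96)*1 = 981*1 = 981)
√(h + s) = √(4262 + 981) = √5243 = 7*√107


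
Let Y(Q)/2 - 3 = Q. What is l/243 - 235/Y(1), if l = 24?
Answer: -18971/648 ≈ -29.276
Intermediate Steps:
Y(Q) = 6 + 2*Q
l/243 - 235/Y(1) = 24/243 - 235/(6 + 2*1) = 24*(1/243) - 235/(6 + 2) = 8/81 - 235/8 = -18971/648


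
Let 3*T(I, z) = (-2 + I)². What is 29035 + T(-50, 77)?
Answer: 89809/3 ≈ 29936.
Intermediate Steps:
T(I, z) = (-2 + I)²/3
29035 + T(-50, 77) = 29035 + (-2 - 50)²/3 = 29035 + (⅓)*(-52)² = 29035 + (⅓)*2704 = 29035 + 2704/3 = 89809/3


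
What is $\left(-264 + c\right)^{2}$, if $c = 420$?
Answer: $24336$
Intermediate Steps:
$\left(-264 + c\right)^{2} = \left(-264 + 420\right)^{2} = 156^{2} = 24336$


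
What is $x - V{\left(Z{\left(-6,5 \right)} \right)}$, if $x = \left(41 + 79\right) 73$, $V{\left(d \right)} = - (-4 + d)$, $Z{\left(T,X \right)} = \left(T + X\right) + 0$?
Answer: $8755$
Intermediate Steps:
$Z{\left(T,X \right)} = T + X$
$V{\left(d \right)} = 4 - d$
$x = 8760$ ($x = 120 \cdot 73 = 8760$)
$x - V{\left(Z{\left(-6,5 \right)} \right)} = 8760 - \left(4 - \left(-6 + 5\right)\right) = 8760 - \left(4 - -1\right) = 8760 - \left(4 + 1\right) = 8760 - 5 = 8755$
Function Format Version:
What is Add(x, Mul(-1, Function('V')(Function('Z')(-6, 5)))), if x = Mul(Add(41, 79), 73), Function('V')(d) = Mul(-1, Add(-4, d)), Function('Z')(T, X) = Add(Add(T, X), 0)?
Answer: 8755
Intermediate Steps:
Function('Z')(T, X) = Add(T, X)
Function('V')(d) = Add(4, Mul(-1, d))
x = 8760 (x = Mul(120, 73) = 8760)
Add(x, Mul(-1, Function('V')(Function('Z')(-6, 5)))) = Add(8760, Mul(-1, Add(4, Mul(-1, Add(-6, 5))))) = Add(8760, Mul(-1, Add(4, Mul(-1, -1)))) = Add(8760, Mul(-1, Add(4, 1))) = Add(8760, Mul(-1, 5)) = Add(8760, -5) = 8755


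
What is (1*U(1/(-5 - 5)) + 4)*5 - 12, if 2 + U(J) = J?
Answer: -5/2 ≈ -2.5000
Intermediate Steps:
U(J) = -2 + J
(1*U(1/(-5 - 5)) + 4)*5 - 12 = (1*(-2 + 1/(-5 - 5)) + 4)*5 - 12 = (1*(-2 + 1/(-10)) + 4)*5 - 12 = (1*(-2 - ⅒) + 4)*5 - 12 = (1*(-21/10) + 4)*5 - 12 = (-21/10 + 4)*5 - 12 = (19/10)*5 - 12 = 19/2 - 12 = -5/2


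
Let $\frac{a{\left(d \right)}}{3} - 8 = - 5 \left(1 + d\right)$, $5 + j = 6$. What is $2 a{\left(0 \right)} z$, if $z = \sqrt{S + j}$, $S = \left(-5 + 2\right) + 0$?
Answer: $18 i \sqrt{2} \approx 25.456 i$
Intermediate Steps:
$j = 1$ ($j = -5 + 6 = 1$)
$a{\left(d \right)} = 9 - 15 d$ ($a{\left(d \right)} = 24 + 3 \left(- 5 \left(1 + d\right)\right) = 24 + 3 \left(-5 - 5 d\right) = 24 - \left(15 + 15 d\right) = 9 - 15 d$)
$S = -3$ ($S = -3 + 0 = -3$)
$z = i \sqrt{2}$ ($z = \sqrt{-3 + 1} = \sqrt{-2} = i \sqrt{2} \approx 1.4142 i$)
$2 a{\left(0 \right)} z = 2 \left(9 - 0\right) i \sqrt{2} = 2 \left(9 + 0\right) i \sqrt{2} = 2 \cdot 9 i \sqrt{2} = 18 i \sqrt{2}$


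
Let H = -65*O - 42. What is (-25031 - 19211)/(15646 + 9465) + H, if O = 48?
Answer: -79445224/25111 ≈ -3163.8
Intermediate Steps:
H = -3162 (H = -65*48 - 42 = -3120 - 42 = -3162)
(-25031 - 19211)/(15646 + 9465) + H = (-25031 - 19211)/(15646 + 9465) - 3162 = -44242/25111 - 3162 = -79445224/25111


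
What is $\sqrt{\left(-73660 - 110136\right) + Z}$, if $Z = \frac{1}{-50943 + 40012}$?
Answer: $\frac{3 i \sqrt{2440132081743}}{10931} \approx 428.71 i$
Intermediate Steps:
$Z = - \frac{1}{10931}$ ($Z = \frac{1}{-10931} = - \frac{1}{10931} \approx -9.1483 \cdot 10^{-5}$)
$\sqrt{\left(-73660 - 110136\right) + Z} = \sqrt{\left(-73660 - 110136\right) - \frac{1}{10931}} = \sqrt{-183796 - \frac{1}{10931}} = \sqrt{- \frac{2009074077}{10931}} = \frac{3 i \sqrt{2440132081743}}{10931}$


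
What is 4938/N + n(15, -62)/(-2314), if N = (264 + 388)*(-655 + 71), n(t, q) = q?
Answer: 3045271/220274288 ≈ 0.013825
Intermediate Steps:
N = -380768 (N = 652*(-584) = -380768)
4938/N + n(15, -62)/(-2314) = 4938/(-380768) - 62/(-2314) = 4938*(-1/380768) - 62*(-1/2314) = -2469/190384 + 31/1157 = 3045271/220274288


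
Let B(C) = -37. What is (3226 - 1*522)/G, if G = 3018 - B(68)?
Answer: 208/235 ≈ 0.88511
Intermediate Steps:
G = 3055 (G = 3018 - 1*(-37) = 3018 + 37 = 3055)
(3226 - 1*522)/G = (3226 - 1*522)/3055 = (3226 - 522)*(1/3055) = 2704*(1/3055) = 208/235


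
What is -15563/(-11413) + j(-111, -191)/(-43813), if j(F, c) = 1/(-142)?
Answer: 96824375511/71005363198 ≈ 1.3636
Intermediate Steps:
j(F, c) = -1/142
-15563/(-11413) + j(-111, -191)/(-43813) = -15563/(-11413) - 1/142/(-43813) = -15563*(-1/11413) - 1/142*(-1/43813) = 15563/11413 + 1/6221446 = 96824375511/71005363198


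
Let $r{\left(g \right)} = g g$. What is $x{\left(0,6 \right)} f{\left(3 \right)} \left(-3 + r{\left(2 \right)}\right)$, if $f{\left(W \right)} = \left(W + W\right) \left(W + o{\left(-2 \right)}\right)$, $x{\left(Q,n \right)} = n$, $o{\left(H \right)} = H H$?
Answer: $252$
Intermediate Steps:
$o{\left(H \right)} = H^{2}$
$r{\left(g \right)} = g^{2}$
$f{\left(W \right)} = 2 W \left(4 + W\right)$ ($f{\left(W \right)} = \left(W + W\right) \left(W + \left(-2\right)^{2}\right) = 2 W \left(W + 4\right) = 2 W \left(4 + W\right)$)
$x{\left(0,6 \right)} f{\left(3 \right)} \left(-3 + r{\left(2 \right)}\right) = 6 \cdot 2 \cdot 3 \left(4 + 3\right) \left(-3 + 2^{2}\right) = 6 \cdot 2 \cdot 3 \cdot 7 \left(-3 + 4\right) = 6 \cdot 42 \cdot 1 = 252 \cdot 1 = 252$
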